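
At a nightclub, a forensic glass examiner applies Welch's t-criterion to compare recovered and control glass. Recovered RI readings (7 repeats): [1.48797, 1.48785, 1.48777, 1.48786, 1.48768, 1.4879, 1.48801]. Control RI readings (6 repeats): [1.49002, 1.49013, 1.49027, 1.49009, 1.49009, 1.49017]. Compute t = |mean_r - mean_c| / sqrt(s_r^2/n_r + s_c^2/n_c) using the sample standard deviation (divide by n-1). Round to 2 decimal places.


Welch's t-criterion for glass RI comparison:
Recovered mean = sum / n_r = 10.41504 / 7 = 1.4878629
Control mean = sum / n_c = 8.94077 / 6 = 1.4901283
Recovered sample variance s_r^2 = 1.27905e-08
Control sample variance s_c^2 = 7.29667e-09
Welch SE (unpooled) = sqrt(s_r^2/n_r + s_c^2/n_c) = sqrt(1.82721e-09 + 1.21611e-09) = sqrt(3.04332e-09) = 5.51663e-05
|mean_r - mean_c| = 0.00226548
t = 0.00226548 / 5.51663e-05 = 41.07

41.07


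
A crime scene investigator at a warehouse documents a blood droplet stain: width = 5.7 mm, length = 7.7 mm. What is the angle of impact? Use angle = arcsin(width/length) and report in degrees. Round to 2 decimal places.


Blood spatter impact angle calculation:
width / length = 5.7 / 7.7 = 0.74026
angle = arcsin(0.74026)
angle = 47.75 degrees

47.75


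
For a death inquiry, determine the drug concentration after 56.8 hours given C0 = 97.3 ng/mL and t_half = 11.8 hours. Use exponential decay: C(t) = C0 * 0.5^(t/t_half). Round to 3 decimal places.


Drug concentration decay:
Number of half-lives = t / t_half = 56.8 / 11.8 = 4.813559
Decay factor = 0.5^4.813559 = 0.03556103
C(t) = 97.3 * 0.03556103 = 3.460 ng/mL

3.460


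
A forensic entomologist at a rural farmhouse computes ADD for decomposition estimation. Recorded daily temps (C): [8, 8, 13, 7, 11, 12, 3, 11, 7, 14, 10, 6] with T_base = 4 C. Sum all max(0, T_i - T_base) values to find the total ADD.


Computing ADD day by day:
Day 1: max(0, 8 - 4) = 4
Day 2: max(0, 8 - 4) = 4
Day 3: max(0, 13 - 4) = 9
Day 4: max(0, 7 - 4) = 3
Day 5: max(0, 11 - 4) = 7
Day 6: max(0, 12 - 4) = 8
Day 7: max(0, 3 - 4) = 0
Day 8: max(0, 11 - 4) = 7
Day 9: max(0, 7 - 4) = 3
Day 10: max(0, 14 - 4) = 10
Day 11: max(0, 10 - 4) = 6
Day 12: max(0, 6 - 4) = 2
Total ADD = 63

63


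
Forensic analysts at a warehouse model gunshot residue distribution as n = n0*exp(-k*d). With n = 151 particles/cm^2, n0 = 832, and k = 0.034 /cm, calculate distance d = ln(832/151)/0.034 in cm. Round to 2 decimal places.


GSR distance calculation:
n0/n = 832 / 151 = 5.509934
ln(n0/n) = 1.706553
d = 1.706553 / 0.034 = 50.19 cm

50.19


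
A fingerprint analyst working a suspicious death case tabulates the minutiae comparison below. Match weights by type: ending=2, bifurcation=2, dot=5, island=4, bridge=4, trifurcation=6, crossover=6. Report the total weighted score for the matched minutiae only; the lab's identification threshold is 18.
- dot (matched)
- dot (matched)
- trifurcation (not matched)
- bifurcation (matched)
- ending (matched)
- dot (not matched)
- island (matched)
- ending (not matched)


Weighted minutiae match score:
  dot: matched, +5 (running total 5)
  dot: matched, +5 (running total 10)
  trifurcation: not matched, +0
  bifurcation: matched, +2 (running total 12)
  ending: matched, +2 (running total 14)
  dot: not matched, +0
  island: matched, +4 (running total 18)
  ending: not matched, +0
Total score = 18
Threshold = 18; verdict = identification

18


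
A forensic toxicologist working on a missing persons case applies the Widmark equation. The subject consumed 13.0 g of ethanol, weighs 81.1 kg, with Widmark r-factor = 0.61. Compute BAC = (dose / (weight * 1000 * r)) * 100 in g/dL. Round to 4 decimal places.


Applying the Widmark formula:
BAC = (dose_g / (body_wt * 1000 * r)) * 100
Denominator = 81.1 * 1000 * 0.61 = 49471
BAC = (13.0 / 49471) * 100
BAC = 0.0263 g/dL

0.0263


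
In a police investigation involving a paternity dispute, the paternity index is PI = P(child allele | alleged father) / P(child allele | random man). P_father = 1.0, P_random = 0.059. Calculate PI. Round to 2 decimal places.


Paternity Index calculation:
PI = P(allele|father) / P(allele|random)
PI = 1.0 / 0.059
PI = 16.95

16.95


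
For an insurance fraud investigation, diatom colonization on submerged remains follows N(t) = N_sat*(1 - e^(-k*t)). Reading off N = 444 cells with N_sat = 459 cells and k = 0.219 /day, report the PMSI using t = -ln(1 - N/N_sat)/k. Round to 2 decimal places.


PMSI from diatom colonization curve:
N / N_sat = 444 / 459 = 0.96732
1 - N/N_sat = 0.03268
ln(1 - N/N_sat) = -3.420992
t = -ln(1 - N/N_sat) / k = -(-3.420992) / 0.219 = 15.62 days

15.62


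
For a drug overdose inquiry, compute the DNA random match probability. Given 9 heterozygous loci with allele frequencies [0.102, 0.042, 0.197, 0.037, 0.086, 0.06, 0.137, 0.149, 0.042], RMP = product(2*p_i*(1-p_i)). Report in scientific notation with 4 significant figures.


Computing RMP for 9 loci:
Locus 1: 2 * 0.102 * 0.898 = 0.183192
Locus 2: 2 * 0.042 * 0.958 = 0.080472
Locus 3: 2 * 0.197 * 0.803 = 0.316382
Locus 4: 2 * 0.037 * 0.963 = 0.071262
Locus 5: 2 * 0.086 * 0.914 = 0.157208
Locus 6: 2 * 0.06 * 0.94 = 0.1128
Locus 7: 2 * 0.137 * 0.863 = 0.236462
Locus 8: 2 * 0.149 * 0.851 = 0.253598
Locus 9: 2 * 0.042 * 0.958 = 0.080472
RMP = 2.844e-08

2.844e-08


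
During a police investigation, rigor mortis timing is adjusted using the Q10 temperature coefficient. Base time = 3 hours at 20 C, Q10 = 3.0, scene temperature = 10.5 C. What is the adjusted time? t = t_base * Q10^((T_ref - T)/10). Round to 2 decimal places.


Rigor mortis time adjustment:
Exponent = (T_ref - T_actual) / 10 = (20 - 10.5) / 10 = 0.95
Q10 factor = 3.0^0.95 = 2.83965
t_adjusted = 3 * 2.83965 = 8.52 hours

8.52


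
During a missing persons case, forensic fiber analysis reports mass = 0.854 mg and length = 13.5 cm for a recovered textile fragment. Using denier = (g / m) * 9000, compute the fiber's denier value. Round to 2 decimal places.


Denier calculation:
Mass in grams = 0.854 mg / 1000 = 0.000854 g
Length in meters = 13.5 cm / 100 = 0.135 m
Linear density = mass / length = 0.000854 / 0.135 = 0.00632593 g/m
Denier = (g/m) * 9000 = 0.00632593 * 9000 = 56.93

56.93


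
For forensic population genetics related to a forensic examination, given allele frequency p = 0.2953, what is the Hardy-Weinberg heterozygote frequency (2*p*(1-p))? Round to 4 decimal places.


Hardy-Weinberg heterozygote frequency:
q = 1 - p = 1 - 0.2953 = 0.7047
2pq = 2 * 0.2953 * 0.7047 = 0.4162

0.4162


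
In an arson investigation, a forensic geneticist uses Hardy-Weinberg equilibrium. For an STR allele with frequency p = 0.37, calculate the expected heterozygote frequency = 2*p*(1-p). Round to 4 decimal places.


Hardy-Weinberg heterozygote frequency:
q = 1 - p = 1 - 0.37 = 0.63
2pq = 2 * 0.37 * 0.63 = 0.4662

0.4662


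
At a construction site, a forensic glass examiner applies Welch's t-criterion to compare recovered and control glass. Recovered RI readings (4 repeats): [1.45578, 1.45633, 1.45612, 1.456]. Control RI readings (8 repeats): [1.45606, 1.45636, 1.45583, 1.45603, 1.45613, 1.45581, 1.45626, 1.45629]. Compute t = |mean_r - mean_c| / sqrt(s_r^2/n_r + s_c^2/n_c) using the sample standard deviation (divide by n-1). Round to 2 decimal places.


Welch's t-criterion for glass RI comparison:
Recovered mean = sum / n_r = 5.82423 / 4 = 1.4560575
Control mean = sum / n_c = 11.64877 / 8 = 1.4560963
Recovered sample variance s_r^2 = 5.2825e-08
Control sample variance s_c^2 = 4.19411e-08
Welch SE (unpooled) = sqrt(s_r^2/n_r + s_c^2/n_c) = sqrt(1.32062e-08 + 5.24263e-09) = sqrt(1.84488e-08) = 0.000135826
|mean_r - mean_c| = 3.875e-05
t = 3.875e-05 / 0.000135826 = 0.29

0.29


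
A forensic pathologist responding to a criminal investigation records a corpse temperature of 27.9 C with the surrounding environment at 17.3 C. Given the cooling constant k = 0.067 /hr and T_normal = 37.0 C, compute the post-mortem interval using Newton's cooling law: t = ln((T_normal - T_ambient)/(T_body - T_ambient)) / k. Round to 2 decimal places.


Using Newton's law of cooling:
t = ln((T_normal - T_ambient) / (T_body - T_ambient)) / k
T_normal - T_ambient = 19.7
T_body - T_ambient = 10.6
Ratio = 1.858491
ln(ratio) = 0.619765
t = 0.619765 / 0.067 = 9.25 hours

9.25


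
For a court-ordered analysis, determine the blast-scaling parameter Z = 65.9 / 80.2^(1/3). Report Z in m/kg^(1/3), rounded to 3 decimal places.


Scaled distance calculation:
W^(1/3) = 80.2^(1/3) = 4.312457
Z = R / W^(1/3) = 65.9 / 4.312457
Z = 15.281 m/kg^(1/3)

15.281


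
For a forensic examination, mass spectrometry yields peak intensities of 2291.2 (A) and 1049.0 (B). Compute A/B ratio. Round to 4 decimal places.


Spectral peak ratio:
Peak A = 2291.2 counts
Peak B = 1049.0 counts
Ratio = 2291.2 / 1049.0 = 2.1842

2.1842


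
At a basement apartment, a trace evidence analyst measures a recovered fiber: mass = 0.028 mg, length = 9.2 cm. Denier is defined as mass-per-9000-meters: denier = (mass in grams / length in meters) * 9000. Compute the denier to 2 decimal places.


Denier calculation:
Mass in grams = 0.028 mg / 1000 = 0.000028 g
Length in meters = 9.2 cm / 100 = 0.092 m
Linear density = mass / length = 0.000028 / 0.092 = 0.00030435 g/m
Denier = (g/m) * 9000 = 0.00030435 * 9000 = 2.74

2.74


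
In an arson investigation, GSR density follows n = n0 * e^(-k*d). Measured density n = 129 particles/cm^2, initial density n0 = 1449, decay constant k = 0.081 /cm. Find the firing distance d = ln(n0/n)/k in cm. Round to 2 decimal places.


GSR distance calculation:
n0/n = 1449 / 129 = 11.232558
ln(n0/n) = 2.418817
d = 2.418817 / 0.081 = 29.86 cm

29.86


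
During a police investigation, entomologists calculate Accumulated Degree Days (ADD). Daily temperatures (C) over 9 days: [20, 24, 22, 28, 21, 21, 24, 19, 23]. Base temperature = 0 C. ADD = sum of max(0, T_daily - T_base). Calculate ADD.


Computing ADD day by day:
Day 1: max(0, 20 - 0) = 20
Day 2: max(0, 24 - 0) = 24
Day 3: max(0, 22 - 0) = 22
Day 4: max(0, 28 - 0) = 28
Day 5: max(0, 21 - 0) = 21
Day 6: max(0, 21 - 0) = 21
Day 7: max(0, 24 - 0) = 24
Day 8: max(0, 19 - 0) = 19
Day 9: max(0, 23 - 0) = 23
Total ADD = 202

202


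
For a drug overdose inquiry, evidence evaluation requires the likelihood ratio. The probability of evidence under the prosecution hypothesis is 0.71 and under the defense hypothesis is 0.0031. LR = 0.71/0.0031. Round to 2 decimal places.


Likelihood ratio calculation:
LR = P(E|Hp) / P(E|Hd)
LR = 0.71 / 0.0031
LR = 229.03

229.03


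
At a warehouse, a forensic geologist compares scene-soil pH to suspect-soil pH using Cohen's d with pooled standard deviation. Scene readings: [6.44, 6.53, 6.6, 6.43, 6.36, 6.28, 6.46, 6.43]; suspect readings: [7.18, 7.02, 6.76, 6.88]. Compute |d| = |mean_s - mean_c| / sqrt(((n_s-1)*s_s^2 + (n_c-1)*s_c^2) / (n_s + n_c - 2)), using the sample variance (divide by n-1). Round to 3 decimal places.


Pooled-variance Cohen's d for soil pH comparison:
Scene mean = 51.53 / 8 = 6.44125
Suspect mean = 27.84 / 4 = 6.96
Scene sample variance s_s^2 = 0.00947
Suspect sample variance s_c^2 = 0.0328
Pooled variance = ((n_s-1)*s_s^2 + (n_c-1)*s_c^2) / (n_s + n_c - 2) = 0.016469
Pooled SD = sqrt(0.016469) = 0.128332
Mean difference = -0.51875
|d| = |-0.51875| / 0.128332 = 4.042

4.042


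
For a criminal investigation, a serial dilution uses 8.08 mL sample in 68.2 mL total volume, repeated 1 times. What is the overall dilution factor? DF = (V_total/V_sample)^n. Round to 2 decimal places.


Dilution factor calculation:
Single dilution = V_total / V_sample = 68.2 / 8.08 ≈ 8.440594
Number of dilutions = 1
Total DF = (68.2 / 8.08)^1 (full precision, rounded at the end) = 8.44

8.44


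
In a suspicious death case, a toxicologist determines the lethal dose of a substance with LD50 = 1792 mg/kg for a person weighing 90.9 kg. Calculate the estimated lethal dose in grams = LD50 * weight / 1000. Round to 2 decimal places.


Lethal dose calculation:
Lethal dose = LD50 * body_weight / 1000
= 1792 * 90.9 / 1000
= 162892.8 / 1000
= 162.89 g

162.89


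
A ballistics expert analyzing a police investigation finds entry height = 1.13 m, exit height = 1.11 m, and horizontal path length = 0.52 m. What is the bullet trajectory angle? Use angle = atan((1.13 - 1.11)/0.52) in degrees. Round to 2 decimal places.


Bullet trajectory angle:
Height difference = 1.13 - 1.11 = 0.02 m
angle = atan(0.02 / 0.52)
angle = atan(0.038462)
angle = 2.20 degrees

2.20


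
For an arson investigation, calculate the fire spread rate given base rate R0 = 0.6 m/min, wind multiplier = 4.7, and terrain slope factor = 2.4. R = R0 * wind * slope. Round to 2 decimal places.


Fire spread rate calculation:
R = R0 * wind_factor * slope_factor
= 0.6 * 4.7 * 2.4
= 2.82 * 2.4
= 6.77 m/min

6.77


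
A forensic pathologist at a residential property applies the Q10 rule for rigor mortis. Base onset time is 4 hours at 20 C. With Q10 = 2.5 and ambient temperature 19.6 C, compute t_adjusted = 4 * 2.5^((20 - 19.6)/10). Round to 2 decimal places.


Rigor mortis time adjustment:
Exponent = (T_ref - T_actual) / 10 = (20 - 19.6) / 10 = 0.04
Q10 factor = 2.5^0.04 = 1.03733
t_adjusted = 4 * 1.03733 = 4.15 hours

4.15


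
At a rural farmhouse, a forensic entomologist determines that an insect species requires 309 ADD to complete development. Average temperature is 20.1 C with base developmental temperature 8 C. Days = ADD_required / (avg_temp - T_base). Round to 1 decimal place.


Insect development time:
Effective temperature = avg_temp - T_base = 20.1 - 8 = 12.1 C
Days = ADD / effective_temp = 309 / 12.1 = 25.5 days

25.5


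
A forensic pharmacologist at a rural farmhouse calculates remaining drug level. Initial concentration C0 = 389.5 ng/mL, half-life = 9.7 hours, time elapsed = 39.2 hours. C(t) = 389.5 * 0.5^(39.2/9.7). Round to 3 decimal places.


Drug concentration decay:
Number of half-lives = t / t_half = 39.2 / 9.7 = 4.041237
Decay factor = 0.5^4.041237 = 0.06073883
C(t) = 389.5 * 0.06073883 = 23.658 ng/mL

23.658


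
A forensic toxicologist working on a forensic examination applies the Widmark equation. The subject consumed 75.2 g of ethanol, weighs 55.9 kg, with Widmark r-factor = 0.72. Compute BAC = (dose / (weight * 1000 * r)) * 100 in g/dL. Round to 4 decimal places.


Applying the Widmark formula:
BAC = (dose_g / (body_wt * 1000 * r)) * 100
Denominator = 55.9 * 1000 * 0.72 = 40248
BAC = (75.2 / 40248) * 100
BAC = 0.1868 g/dL

0.1868


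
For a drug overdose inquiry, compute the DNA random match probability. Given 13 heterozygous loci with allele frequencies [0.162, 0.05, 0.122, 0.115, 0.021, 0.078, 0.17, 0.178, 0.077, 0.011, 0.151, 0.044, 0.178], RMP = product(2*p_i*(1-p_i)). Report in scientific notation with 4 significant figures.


Computing RMP for 13 loci:
Locus 1: 2 * 0.162 * 0.838 = 0.271512
Locus 2: 2 * 0.05 * 0.95 = 0.095
Locus 3: 2 * 0.122 * 0.878 = 0.214232
Locus 4: 2 * 0.115 * 0.885 = 0.20355
Locus 5: 2 * 0.021 * 0.979 = 0.041118
Locus 6: 2 * 0.078 * 0.922 = 0.143832
Locus 7: 2 * 0.17 * 0.83 = 0.2822
Locus 8: 2 * 0.178 * 0.822 = 0.292632
Locus 9: 2 * 0.077 * 0.923 = 0.142142
Locus 10: 2 * 0.011 * 0.989 = 0.021758
Locus 11: 2 * 0.151 * 0.849 = 0.256398
Locus 12: 2 * 0.044 * 0.956 = 0.084128
Locus 13: 2 * 0.178 * 0.822 = 0.292632
RMP = 1.072e-11

1.072e-11


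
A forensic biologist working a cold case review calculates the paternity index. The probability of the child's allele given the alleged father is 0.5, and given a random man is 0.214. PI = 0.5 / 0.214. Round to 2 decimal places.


Paternity Index calculation:
PI = P(allele|father) / P(allele|random)
PI = 0.5 / 0.214
PI = 2.34

2.34


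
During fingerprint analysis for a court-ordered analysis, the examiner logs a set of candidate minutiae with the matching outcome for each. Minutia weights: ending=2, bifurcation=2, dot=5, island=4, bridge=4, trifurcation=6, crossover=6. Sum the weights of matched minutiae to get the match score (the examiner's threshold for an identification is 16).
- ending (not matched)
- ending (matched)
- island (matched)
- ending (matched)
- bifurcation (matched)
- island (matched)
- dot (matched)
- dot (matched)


Weighted minutiae match score:
  ending: not matched, +0
  ending: matched, +2 (running total 2)
  island: matched, +4 (running total 6)
  ending: matched, +2 (running total 8)
  bifurcation: matched, +2 (running total 10)
  island: matched, +4 (running total 14)
  dot: matched, +5 (running total 19)
  dot: matched, +5 (running total 24)
Total score = 24
Threshold = 16; verdict = identification

24


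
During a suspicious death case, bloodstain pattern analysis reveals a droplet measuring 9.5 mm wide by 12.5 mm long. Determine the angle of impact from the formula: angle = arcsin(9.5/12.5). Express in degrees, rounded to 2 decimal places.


Blood spatter impact angle calculation:
width / length = 9.5 / 12.5 = 0.76
angle = arcsin(0.76)
angle = 49.46 degrees

49.46


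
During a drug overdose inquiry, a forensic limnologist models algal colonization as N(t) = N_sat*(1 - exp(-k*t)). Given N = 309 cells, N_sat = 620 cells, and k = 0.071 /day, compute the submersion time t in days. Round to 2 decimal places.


PMSI from diatom colonization curve:
N / N_sat = 309 / 620 = 0.498387
1 - N/N_sat = 0.501613
ln(1 - N/N_sat) = -0.689926
t = -ln(1 - N/N_sat) / k = -(-0.689926) / 0.071 = 9.72 days

9.72


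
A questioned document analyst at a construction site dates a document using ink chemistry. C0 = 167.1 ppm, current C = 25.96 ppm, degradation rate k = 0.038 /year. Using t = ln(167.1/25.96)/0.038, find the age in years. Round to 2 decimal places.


Document age estimation:
C0/C = 167.1 / 25.96 = 6.436826
ln(C0/C) = 1.862036
t = 1.862036 / 0.038 = 49.00 years

49.00


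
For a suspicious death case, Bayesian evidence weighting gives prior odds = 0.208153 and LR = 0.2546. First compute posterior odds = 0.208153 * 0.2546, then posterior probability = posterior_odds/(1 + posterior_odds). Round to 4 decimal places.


Bayesian evidence evaluation:
Posterior odds = prior_odds * LR = 0.208153 * 0.2546 = 0.05299575
Posterior probability = posterior_odds / (1 + posterior_odds)
= 0.05299575 / (1 + 0.05299575)
= 0.05299575 / 1.05299575
= 0.0503

0.0503


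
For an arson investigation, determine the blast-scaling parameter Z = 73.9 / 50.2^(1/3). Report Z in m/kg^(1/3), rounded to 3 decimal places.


Scaled distance calculation:
W^(1/3) = 50.2^(1/3) = 3.688937
Z = R / W^(1/3) = 73.9 / 3.688937
Z = 20.033 m/kg^(1/3)

20.033


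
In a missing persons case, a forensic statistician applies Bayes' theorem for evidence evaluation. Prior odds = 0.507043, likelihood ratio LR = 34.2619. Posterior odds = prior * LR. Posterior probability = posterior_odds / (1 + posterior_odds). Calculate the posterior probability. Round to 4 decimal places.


Bayesian evidence evaluation:
Posterior odds = prior_odds * LR = 0.507043 * 34.2619 = 17.37226
Posterior probability = posterior_odds / (1 + posterior_odds)
= 17.37226 / (1 + 17.37226)
= 17.37226 / 18.37226
= 0.9456

0.9456


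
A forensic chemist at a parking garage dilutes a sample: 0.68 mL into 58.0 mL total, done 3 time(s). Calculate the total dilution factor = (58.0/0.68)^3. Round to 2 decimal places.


Dilution factor calculation:
Single dilution = V_total / V_sample = 58.0 / 0.68 ≈ 85.294118
Number of dilutions = 3
Total DF = (58.0 / 0.68)^3 (full precision, rounded at the end) = 620522.08

620522.08


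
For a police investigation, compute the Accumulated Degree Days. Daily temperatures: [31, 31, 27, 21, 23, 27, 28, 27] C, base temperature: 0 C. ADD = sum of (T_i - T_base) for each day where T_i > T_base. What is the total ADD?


Computing ADD day by day:
Day 1: max(0, 31 - 0) = 31
Day 2: max(0, 31 - 0) = 31
Day 3: max(0, 27 - 0) = 27
Day 4: max(0, 21 - 0) = 21
Day 5: max(0, 23 - 0) = 23
Day 6: max(0, 27 - 0) = 27
Day 7: max(0, 28 - 0) = 28
Day 8: max(0, 27 - 0) = 27
Total ADD = 215

215


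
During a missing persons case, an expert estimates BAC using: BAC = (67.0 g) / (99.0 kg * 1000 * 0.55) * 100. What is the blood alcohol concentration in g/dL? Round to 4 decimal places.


Applying the Widmark formula:
BAC = (dose_g / (body_wt * 1000 * r)) * 100
Denominator = 99.0 * 1000 * 0.55 = 54450
BAC = (67.0 / 54450) * 100
BAC = 0.1230 g/dL

0.1230


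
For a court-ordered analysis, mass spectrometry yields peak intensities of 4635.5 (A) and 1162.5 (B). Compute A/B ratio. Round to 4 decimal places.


Spectral peak ratio:
Peak A = 4635.5 counts
Peak B = 1162.5 counts
Ratio = 4635.5 / 1162.5 = 3.9875

3.9875


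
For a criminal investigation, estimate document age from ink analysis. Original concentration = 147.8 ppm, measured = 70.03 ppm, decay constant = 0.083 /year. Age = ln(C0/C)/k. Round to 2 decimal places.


Document age estimation:
C0/C = 147.8 / 70.03 = 2.110524
ln(C0/C) = 0.746936
t = 0.746936 / 0.083 = 9.00 years

9.00


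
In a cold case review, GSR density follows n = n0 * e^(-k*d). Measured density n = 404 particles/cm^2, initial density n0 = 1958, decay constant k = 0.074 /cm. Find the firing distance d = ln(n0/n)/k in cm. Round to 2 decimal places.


GSR distance calculation:
n0/n = 1958 / 404 = 4.846535
ln(n0/n) = 1.578264
d = 1.578264 / 0.074 = 21.33 cm

21.33


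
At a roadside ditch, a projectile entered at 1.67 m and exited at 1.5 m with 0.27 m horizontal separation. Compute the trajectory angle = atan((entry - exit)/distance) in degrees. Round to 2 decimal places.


Bullet trajectory angle:
Height difference = 1.67 - 1.5 = 0.17 m
angle = atan(0.17 / 0.27)
angle = atan(0.62963)
angle = 32.20 degrees

32.20


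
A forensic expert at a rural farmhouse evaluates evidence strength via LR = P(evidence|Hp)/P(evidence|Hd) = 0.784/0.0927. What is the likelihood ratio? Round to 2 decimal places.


Likelihood ratio calculation:
LR = P(E|Hp) / P(E|Hd)
LR = 0.784 / 0.0927
LR = 8.46

8.46


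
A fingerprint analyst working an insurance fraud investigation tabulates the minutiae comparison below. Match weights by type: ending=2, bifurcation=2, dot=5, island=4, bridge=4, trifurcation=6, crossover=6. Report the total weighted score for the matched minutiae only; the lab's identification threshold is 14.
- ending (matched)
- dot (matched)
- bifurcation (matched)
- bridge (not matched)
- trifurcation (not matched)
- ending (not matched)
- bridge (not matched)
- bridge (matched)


Weighted minutiae match score:
  ending: matched, +2 (running total 2)
  dot: matched, +5 (running total 7)
  bifurcation: matched, +2 (running total 9)
  bridge: not matched, +0
  trifurcation: not matched, +0
  ending: not matched, +0
  bridge: not matched, +0
  bridge: matched, +4 (running total 13)
Total score = 13
Threshold = 14; verdict = inconclusive

13


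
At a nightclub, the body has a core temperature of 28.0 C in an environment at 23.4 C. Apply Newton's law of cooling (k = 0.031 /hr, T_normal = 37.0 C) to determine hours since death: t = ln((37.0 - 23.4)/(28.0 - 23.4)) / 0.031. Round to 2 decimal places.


Using Newton's law of cooling:
t = ln((T_normal - T_ambient) / (T_body - T_ambient)) / k
T_normal - T_ambient = 13.6
T_body - T_ambient = 4.6
Ratio = 2.956522
ln(ratio) = 1.084014
t = 1.084014 / 0.031 = 34.97 hours

34.97


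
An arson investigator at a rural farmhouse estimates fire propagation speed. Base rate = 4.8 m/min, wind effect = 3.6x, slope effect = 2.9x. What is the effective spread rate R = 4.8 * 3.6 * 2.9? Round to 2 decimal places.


Fire spread rate calculation:
R = R0 * wind_factor * slope_factor
= 4.8 * 3.6 * 2.9
= 17.28 * 2.9
= 50.11 m/min

50.11


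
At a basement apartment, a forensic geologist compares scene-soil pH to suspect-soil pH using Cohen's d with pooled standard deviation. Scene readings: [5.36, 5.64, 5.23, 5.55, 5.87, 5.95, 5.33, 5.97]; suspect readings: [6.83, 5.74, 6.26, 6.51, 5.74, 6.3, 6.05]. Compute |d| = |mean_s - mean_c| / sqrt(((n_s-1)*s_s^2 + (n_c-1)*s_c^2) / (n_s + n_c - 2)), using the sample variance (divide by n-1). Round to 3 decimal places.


Pooled-variance Cohen's d for soil pH comparison:
Scene mean = 44.9 / 8 = 5.6125
Suspect mean = 43.43 / 7 = 6.204286
Scene sample variance s_s^2 = 0.086079
Suspect sample variance s_c^2 = 0.158695
Pooled variance = ((n_s-1)*s_s^2 + (n_c-1)*s_c^2) / (n_s + n_c - 2) = 0.119594
Pooled SD = sqrt(0.119594) = 0.345824
Mean difference = -0.591786
|d| = |-0.591786| / 0.345824 = 1.711

1.711


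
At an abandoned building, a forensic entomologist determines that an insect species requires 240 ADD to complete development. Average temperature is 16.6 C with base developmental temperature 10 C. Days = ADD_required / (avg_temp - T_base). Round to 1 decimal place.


Insect development time:
Effective temperature = avg_temp - T_base = 16.6 - 10 = 6.6 C
Days = ADD / effective_temp = 240 / 6.6 = 36.4 days

36.4


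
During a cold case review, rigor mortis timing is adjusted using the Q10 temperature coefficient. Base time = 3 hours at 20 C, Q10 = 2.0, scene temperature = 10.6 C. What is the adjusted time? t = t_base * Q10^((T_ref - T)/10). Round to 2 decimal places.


Rigor mortis time adjustment:
Exponent = (T_ref - T_actual) / 10 = (20 - 10.6) / 10 = 0.94
Q10 factor = 2.0^0.94 = 1.91853
t_adjusted = 3 * 1.91853 = 5.76 hours

5.76


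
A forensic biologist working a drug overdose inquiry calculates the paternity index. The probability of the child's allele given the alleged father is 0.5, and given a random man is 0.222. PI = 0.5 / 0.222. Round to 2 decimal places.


Paternity Index calculation:
PI = P(allele|father) / P(allele|random)
PI = 0.5 / 0.222
PI = 2.25

2.25


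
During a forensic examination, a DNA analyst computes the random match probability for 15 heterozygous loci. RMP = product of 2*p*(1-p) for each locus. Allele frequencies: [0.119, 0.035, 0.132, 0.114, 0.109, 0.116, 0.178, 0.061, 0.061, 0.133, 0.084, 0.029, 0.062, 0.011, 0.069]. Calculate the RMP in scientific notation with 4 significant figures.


Computing RMP for 15 loci:
Locus 1: 2 * 0.119 * 0.881 = 0.209678
Locus 2: 2 * 0.035 * 0.965 = 0.06755
Locus 3: 2 * 0.132 * 0.868 = 0.229152
Locus 4: 2 * 0.114 * 0.886 = 0.202008
Locus 5: 2 * 0.109 * 0.891 = 0.194238
Locus 6: 2 * 0.116 * 0.884 = 0.205088
Locus 7: 2 * 0.178 * 0.822 = 0.292632
Locus 8: 2 * 0.061 * 0.939 = 0.114558
Locus 9: 2 * 0.061 * 0.939 = 0.114558
Locus 10: 2 * 0.133 * 0.867 = 0.230622
Locus 11: 2 * 0.084 * 0.916 = 0.153888
Locus 12: 2 * 0.029 * 0.971 = 0.056318
Locus 13: 2 * 0.062 * 0.938 = 0.116312
Locus 14: 2 * 0.011 * 0.989 = 0.021758
Locus 15: 2 * 0.069 * 0.931 = 0.128478
RMP = 6.518e-14

6.518e-14


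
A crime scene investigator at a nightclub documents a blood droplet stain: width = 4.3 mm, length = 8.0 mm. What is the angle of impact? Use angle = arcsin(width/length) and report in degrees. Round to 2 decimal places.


Blood spatter impact angle calculation:
width / length = 4.3 / 8.0 = 0.5375
angle = arcsin(0.5375)
angle = 32.51 degrees

32.51


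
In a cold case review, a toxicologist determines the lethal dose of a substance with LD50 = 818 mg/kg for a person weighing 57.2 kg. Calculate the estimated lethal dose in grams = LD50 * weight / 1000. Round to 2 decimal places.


Lethal dose calculation:
Lethal dose = LD50 * body_weight / 1000
= 818 * 57.2 / 1000
= 46789.6 / 1000
= 46.79 g

46.79


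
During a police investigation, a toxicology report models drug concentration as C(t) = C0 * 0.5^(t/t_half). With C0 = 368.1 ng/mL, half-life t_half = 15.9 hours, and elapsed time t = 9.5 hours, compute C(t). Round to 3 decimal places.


Drug concentration decay:
Number of half-lives = t / t_half = 9.5 / 15.9 = 0.597484
Decay factor = 0.5^0.597484 = 0.66090554
C(t) = 368.1 * 0.66090554 = 243.279 ng/mL

243.279


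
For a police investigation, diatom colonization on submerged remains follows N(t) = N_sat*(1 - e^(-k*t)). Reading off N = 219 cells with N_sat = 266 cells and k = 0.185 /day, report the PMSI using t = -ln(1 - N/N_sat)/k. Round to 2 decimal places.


PMSI from diatom colonization curve:
N / N_sat = 219 / 266 = 0.823308
1 - N/N_sat = 0.176692
ln(1 - N/N_sat) = -1.733347
t = -ln(1 - N/N_sat) / k = -(-1.733347) / 0.185 = 9.37 days

9.37


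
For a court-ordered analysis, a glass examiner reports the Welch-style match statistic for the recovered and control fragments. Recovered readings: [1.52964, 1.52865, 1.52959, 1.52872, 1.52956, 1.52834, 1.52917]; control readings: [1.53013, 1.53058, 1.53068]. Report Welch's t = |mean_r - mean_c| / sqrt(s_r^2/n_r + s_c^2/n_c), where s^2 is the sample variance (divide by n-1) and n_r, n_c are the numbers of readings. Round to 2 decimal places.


Welch's t-criterion for glass RI comparison:
Recovered mean = sum / n_r = 10.70367 / 7 = 1.5290957
Control mean = sum / n_c = 4.59139 / 3 = 1.5304633
Recovered sample variance s_r^2 = 2.78762e-07
Control sample variance s_c^2 = 8.58333e-08
Welch SE (unpooled) = sqrt(s_r^2/n_r + s_c^2/n_c) = sqrt(3.98231e-08 + 2.86111e-08) = sqrt(6.84342e-08) = 0.000261599
|mean_r - mean_c| = 0.00136762
t = 0.00136762 / 0.000261599 = 5.23

5.23


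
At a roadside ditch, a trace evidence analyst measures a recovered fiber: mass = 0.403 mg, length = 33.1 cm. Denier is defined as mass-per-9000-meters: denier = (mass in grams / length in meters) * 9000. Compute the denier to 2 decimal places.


Denier calculation:
Mass in grams = 0.403 mg / 1000 = 0.000403 g
Length in meters = 33.1 cm / 100 = 0.331 m
Linear density = mass / length = 0.000403 / 0.331 = 0.00121752 g/m
Denier = (g/m) * 9000 = 0.00121752 * 9000 = 10.96

10.96


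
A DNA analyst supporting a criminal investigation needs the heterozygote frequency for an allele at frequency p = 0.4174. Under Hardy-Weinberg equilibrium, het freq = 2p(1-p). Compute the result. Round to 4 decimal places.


Hardy-Weinberg heterozygote frequency:
q = 1 - p = 1 - 0.4174 = 0.5826
2pq = 2 * 0.4174 * 0.5826 = 0.4864

0.4864


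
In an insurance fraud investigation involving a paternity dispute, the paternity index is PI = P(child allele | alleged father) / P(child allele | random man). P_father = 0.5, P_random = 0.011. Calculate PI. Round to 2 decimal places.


Paternity Index calculation:
PI = P(allele|father) / P(allele|random)
PI = 0.5 / 0.011
PI = 45.45

45.45


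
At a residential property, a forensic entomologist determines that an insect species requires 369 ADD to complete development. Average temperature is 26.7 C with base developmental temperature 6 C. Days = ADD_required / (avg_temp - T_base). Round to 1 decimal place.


Insect development time:
Effective temperature = avg_temp - T_base = 26.7 - 6 = 20.7 C
Days = ADD / effective_temp = 369 / 20.7 = 17.8 days

17.8


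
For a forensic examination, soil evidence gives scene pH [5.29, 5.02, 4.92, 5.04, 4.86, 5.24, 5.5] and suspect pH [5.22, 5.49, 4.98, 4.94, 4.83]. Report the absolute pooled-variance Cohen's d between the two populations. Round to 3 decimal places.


Pooled-variance Cohen's d for soil pH comparison:
Scene mean = 35.87 / 7 = 5.124286
Suspect mean = 25.46 / 5 = 5.092
Scene sample variance s_s^2 = 0.051929
Suspect sample variance s_c^2 = 0.06977
Pooled variance = ((n_s-1)*s_s^2 + (n_c-1)*s_c^2) / (n_s + n_c - 2) = 0.059065
Pooled SD = sqrt(0.059065) = 0.243033
Mean difference = 0.032286
|d| = |0.032286| / 0.243033 = 0.133

0.133


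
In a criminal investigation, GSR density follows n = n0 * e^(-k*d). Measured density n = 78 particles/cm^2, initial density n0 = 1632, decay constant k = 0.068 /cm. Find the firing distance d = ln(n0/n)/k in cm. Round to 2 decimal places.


GSR distance calculation:
n0/n = 1632 / 78 = 20.923077
ln(n0/n) = 3.040853
d = 3.040853 / 0.068 = 44.72 cm

44.72


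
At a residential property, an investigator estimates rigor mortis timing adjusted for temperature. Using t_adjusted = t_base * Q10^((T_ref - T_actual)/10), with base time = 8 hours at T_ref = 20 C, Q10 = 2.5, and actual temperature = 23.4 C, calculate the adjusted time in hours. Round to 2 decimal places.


Rigor mortis time adjustment:
Exponent = (T_ref - T_actual) / 10 = (20 - 23.4) / 10 = -0.34
Q10 factor = 2.5^-0.34 = 0.73232
t_adjusted = 8 * 0.73232 = 5.86 hours

5.86


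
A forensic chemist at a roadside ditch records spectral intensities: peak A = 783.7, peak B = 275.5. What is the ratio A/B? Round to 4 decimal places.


Spectral peak ratio:
Peak A = 783.7 counts
Peak B = 275.5 counts
Ratio = 783.7 / 275.5 = 2.8446

2.8446


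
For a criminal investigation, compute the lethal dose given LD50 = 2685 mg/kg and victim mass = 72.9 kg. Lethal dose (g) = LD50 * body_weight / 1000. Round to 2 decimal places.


Lethal dose calculation:
Lethal dose = LD50 * body_weight / 1000
= 2685 * 72.9 / 1000
= 195736.5 / 1000
= 195.74 g

195.74


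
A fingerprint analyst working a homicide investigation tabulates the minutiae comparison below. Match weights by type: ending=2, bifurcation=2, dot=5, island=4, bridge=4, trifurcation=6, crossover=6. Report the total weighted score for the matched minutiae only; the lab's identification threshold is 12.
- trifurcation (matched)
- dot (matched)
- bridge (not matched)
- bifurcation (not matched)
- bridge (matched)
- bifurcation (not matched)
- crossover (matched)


Weighted minutiae match score:
  trifurcation: matched, +6 (running total 6)
  dot: matched, +5 (running total 11)
  bridge: not matched, +0
  bifurcation: not matched, +0
  bridge: matched, +4 (running total 15)
  bifurcation: not matched, +0
  crossover: matched, +6 (running total 21)
Total score = 21
Threshold = 12; verdict = identification

21


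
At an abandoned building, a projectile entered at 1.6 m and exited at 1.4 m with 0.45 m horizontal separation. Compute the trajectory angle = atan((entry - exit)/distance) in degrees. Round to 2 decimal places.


Bullet trajectory angle:
Height difference = 1.6 - 1.4 = 0.2 m
angle = atan(0.2 / 0.45)
angle = atan(0.444444)
angle = 23.96 degrees

23.96


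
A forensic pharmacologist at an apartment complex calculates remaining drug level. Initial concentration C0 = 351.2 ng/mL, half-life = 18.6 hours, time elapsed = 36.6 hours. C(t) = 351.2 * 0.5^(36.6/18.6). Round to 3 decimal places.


Drug concentration decay:
Number of half-lives = t / t_half = 36.6 / 18.6 = 1.967742
Decay factor = 0.5^1.967742 = 0.25565285
C(t) = 351.2 * 0.25565285 = 89.785 ng/mL

89.785


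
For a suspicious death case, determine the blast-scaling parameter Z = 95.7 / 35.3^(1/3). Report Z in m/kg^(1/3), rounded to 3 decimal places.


Scaled distance calculation:
W^(1/3) = 35.3^(1/3) = 3.280386
Z = R / W^(1/3) = 95.7 / 3.280386
Z = 29.173 m/kg^(1/3)

29.173


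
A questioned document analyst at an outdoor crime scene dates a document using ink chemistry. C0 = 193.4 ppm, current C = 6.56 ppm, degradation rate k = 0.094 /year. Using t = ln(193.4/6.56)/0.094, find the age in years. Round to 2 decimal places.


Document age estimation:
C0/C = 193.4 / 6.56 = 29.481707
ln(C0/C) = 3.38377
t = 3.38377 / 0.094 = 36.00 years

36.00


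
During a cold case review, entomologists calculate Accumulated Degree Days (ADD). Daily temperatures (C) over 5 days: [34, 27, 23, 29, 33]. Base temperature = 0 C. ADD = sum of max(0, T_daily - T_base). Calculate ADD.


Computing ADD day by day:
Day 1: max(0, 34 - 0) = 34
Day 2: max(0, 27 - 0) = 27
Day 3: max(0, 23 - 0) = 23
Day 4: max(0, 29 - 0) = 29
Day 5: max(0, 33 - 0) = 33
Total ADD = 146

146


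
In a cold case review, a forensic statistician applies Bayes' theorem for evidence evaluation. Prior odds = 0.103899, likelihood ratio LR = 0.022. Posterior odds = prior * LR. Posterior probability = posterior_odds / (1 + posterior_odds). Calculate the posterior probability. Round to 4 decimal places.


Bayesian evidence evaluation:
Posterior odds = prior_odds * LR = 0.103899 * 0.022 = 0.002285778
Posterior probability = posterior_odds / (1 + posterior_odds)
= 0.002285778 / (1 + 0.002285778)
= 0.002285778 / 1.002285778
= 0.0023

0.0023


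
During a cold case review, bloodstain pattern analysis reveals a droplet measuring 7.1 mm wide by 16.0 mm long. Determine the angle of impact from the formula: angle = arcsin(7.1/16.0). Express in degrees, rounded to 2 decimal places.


Blood spatter impact angle calculation:
width / length = 7.1 / 16.0 = 0.44375
angle = arcsin(0.44375)
angle = 26.34 degrees

26.34


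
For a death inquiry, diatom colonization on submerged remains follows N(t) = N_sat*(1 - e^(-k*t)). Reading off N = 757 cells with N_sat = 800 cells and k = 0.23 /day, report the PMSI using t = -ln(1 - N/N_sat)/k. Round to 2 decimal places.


PMSI from diatom colonization curve:
N / N_sat = 757 / 800 = 0.94625
1 - N/N_sat = 0.05375
ln(1 - N/N_sat) = -2.923412
t = -ln(1 - N/N_sat) / k = -(-2.923412) / 0.23 = 12.71 days

12.71


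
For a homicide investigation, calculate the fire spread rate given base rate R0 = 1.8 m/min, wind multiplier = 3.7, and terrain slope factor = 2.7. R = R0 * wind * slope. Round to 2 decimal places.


Fire spread rate calculation:
R = R0 * wind_factor * slope_factor
= 1.8 * 3.7 * 2.7
= 6.66 * 2.7
= 17.98 m/min

17.98


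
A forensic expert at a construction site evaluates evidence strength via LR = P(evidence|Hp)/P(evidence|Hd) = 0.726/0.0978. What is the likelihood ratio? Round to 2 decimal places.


Likelihood ratio calculation:
LR = P(E|Hp) / P(E|Hd)
LR = 0.726 / 0.0978
LR = 7.42

7.42


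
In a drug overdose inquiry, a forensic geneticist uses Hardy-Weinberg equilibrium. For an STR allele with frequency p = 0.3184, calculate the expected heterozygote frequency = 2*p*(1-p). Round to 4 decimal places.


Hardy-Weinberg heterozygote frequency:
q = 1 - p = 1 - 0.3184 = 0.6816
2pq = 2 * 0.3184 * 0.6816 = 0.4340

0.4340


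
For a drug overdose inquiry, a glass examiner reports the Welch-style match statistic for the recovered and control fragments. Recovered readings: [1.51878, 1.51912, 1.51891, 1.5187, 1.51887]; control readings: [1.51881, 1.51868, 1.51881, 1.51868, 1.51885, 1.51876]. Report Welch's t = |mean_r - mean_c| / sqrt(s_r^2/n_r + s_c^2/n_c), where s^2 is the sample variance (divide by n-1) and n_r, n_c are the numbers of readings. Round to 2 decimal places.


Welch's t-criterion for glass RI comparison:
Recovered mean = sum / n_r = 7.59438 / 5 = 1.518876
Control mean = sum / n_c = 9.11259 / 6 = 1.518765
Recovered sample variance s_r^2 = 2.523e-08
Control sample variance s_c^2 = 5.15e-09
Welch SE (unpooled) = sqrt(s_r^2/n_r + s_c^2/n_c) = sqrt(5.046e-09 + 8.58333e-10) = sqrt(5.90433e-09) = 7.68396e-05
|mean_r - mean_c| = 0.000111
t = 0.000111 / 7.68396e-05 = 1.44

1.44


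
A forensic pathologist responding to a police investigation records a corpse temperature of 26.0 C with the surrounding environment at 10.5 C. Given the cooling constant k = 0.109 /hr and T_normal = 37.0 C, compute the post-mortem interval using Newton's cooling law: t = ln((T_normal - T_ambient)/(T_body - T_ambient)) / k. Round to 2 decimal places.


Using Newton's law of cooling:
t = ln((T_normal - T_ambient) / (T_body - T_ambient)) / k
T_normal - T_ambient = 26.5
T_body - T_ambient = 15.5
Ratio = 1.709677
ln(ratio) = 0.536304
t = 0.536304 / 0.109 = 4.92 hours

4.92


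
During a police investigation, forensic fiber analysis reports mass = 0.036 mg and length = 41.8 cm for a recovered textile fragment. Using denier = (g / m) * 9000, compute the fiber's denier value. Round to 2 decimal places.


Denier calculation:
Mass in grams = 0.036 mg / 1000 = 0.000036 g
Length in meters = 41.8 cm / 100 = 0.418 m
Linear density = mass / length = 0.000036 / 0.418 = 0.00008612 g/m
Denier = (g/m) * 9000 = 0.00008612 * 9000 = 0.78

0.78


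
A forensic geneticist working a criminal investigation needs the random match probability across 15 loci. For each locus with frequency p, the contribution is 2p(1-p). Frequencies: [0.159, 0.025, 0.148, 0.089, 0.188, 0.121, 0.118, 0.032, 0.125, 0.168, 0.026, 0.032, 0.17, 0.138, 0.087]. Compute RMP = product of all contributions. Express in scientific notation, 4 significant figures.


Computing RMP for 15 loci:
Locus 1: 2 * 0.159 * 0.841 = 0.267438
Locus 2: 2 * 0.025 * 0.975 = 0.04875
Locus 3: 2 * 0.148 * 0.852 = 0.252192
Locus 4: 2 * 0.089 * 0.911 = 0.162158
Locus 5: 2 * 0.188 * 0.812 = 0.305312
Locus 6: 2 * 0.121 * 0.879 = 0.212718
Locus 7: 2 * 0.118 * 0.882 = 0.208152
Locus 8: 2 * 0.032 * 0.968 = 0.061952
Locus 9: 2 * 0.125 * 0.875 = 0.21875
Locus 10: 2 * 0.168 * 0.832 = 0.279552
Locus 11: 2 * 0.026 * 0.974 = 0.050648
Locus 12: 2 * 0.032 * 0.968 = 0.061952
Locus 13: 2 * 0.17 * 0.83 = 0.2822
Locus 14: 2 * 0.138 * 0.862 = 0.237912
Locus 15: 2 * 0.087 * 0.913 = 0.158862
RMP = 9.138e-13

9.138e-13
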